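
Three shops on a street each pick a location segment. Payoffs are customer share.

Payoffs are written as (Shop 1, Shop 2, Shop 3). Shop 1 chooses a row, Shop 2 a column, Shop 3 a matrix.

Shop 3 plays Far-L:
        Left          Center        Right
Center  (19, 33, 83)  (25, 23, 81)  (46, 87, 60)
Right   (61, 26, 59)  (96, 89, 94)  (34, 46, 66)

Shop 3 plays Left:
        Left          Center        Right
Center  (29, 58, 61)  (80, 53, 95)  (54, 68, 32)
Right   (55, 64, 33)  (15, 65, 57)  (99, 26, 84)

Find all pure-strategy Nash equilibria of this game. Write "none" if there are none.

Pure-strategy Nash equilibria: (Center, Right, Far-L); (Right, Center, Far-L)

Shop 1 against (Left, Far-L): payoffs 19, 61 → best response Right.
Shop 1 against (Left, Left): payoffs 29, 55 → best response Right.
Shop 1 against (Center, Far-L): payoffs 25, 96 → best response Right.
Shop 1 against (Center, Left): payoffs 80, 15 → best response Center.
Shop 1 against (Right, Far-L): payoffs 46, 34 → best response Center.
Shop 1 against (Right, Left): payoffs 54, 99 → best response Right.
Shop 2 against (Center, Far-L): payoffs 33, 23, 87 → best response Right.
Shop 2 against (Center, Left): payoffs 58, 53, 68 → best response Right.
Shop 2 against (Right, Far-L): payoffs 26, 89, 46 → best response Center.
Shop 2 against (Right, Left): payoffs 64, 65, 26 → best response Center.
Shop 3 against (Center, Left): payoffs 83, 61 → best response Far-L.
Shop 3 against (Center, Center): payoffs 81, 95 → best response Left.
Shop 3 against (Center, Right): payoffs 60, 32 → best response Far-L.
Shop 3 against (Right, Left): payoffs 59, 33 → best response Far-L.
Shop 3 against (Right, Center): payoffs 94, 57 → best response Far-L.
Shop 3 against (Right, Right): payoffs 66, 84 → best response Left.
Mutual best responses: (Center, Right, Far-L); (Right, Center, Far-L).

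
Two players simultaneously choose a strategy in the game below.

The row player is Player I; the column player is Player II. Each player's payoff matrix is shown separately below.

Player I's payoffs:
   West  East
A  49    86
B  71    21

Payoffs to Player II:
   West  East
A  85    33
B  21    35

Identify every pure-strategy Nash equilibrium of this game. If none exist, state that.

No pure-strategy Nash equilibrium.

Player I against West: payoffs 49, 71 → best response B.
Player I against East: payoffs 86, 21 → best response A.
Player II against A: payoffs 85, 33 → best response West.
Player II against B: payoffs 21, 35 → best response East.
No profile is a mutual best response for all players.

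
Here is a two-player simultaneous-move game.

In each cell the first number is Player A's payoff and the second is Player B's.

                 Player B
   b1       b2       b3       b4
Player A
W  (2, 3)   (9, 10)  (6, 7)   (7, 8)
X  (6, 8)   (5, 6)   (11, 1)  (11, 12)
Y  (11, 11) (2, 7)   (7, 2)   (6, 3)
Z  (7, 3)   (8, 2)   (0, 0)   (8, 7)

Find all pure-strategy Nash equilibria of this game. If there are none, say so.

Pure-strategy Nash equilibria: (W, b2); (X, b4); (Y, b1)

For each strategy profile, look for a profitable unilateral deviation.
(W, b1): Player A can switch to X (2 → 6). Not NE.
(W, b2): Player A gets 9, best alternative 8; Player B gets 10, best alternative 8. No profitable deviation — NE.
(W, b3): Player A can switch to X (6 → 11). Not NE.
(W, b4): Player A can switch to X (7 → 11). Not NE.
(X, b1): Player A can switch to Y (6 → 11). Not NE.
(X, b2): Player A can switch to W (5 → 9). Not NE.
(X, b3): Player B can switch to b1 (1 → 8). Not NE.
(X, b4): Player A gets 11, best alternative 8; Player B gets 12, best alternative 8. No profitable deviation — NE.
(Y, b1): Player A gets 11, best alternative 7; Player B gets 11, best alternative 7. No profitable deviation — NE.
(Y, b2): Player A can switch to W (2 → 9). Not NE.
(Y, b3): Player A can switch to X (7 → 11). Not NE.
(Y, b4): Player A can switch to W (6 → 7). Not NE.
(Z, b1): Player A can switch to Y (7 → 11). Not NE.
(The remaining 3 profiles each have a profitable deviation by the same check.)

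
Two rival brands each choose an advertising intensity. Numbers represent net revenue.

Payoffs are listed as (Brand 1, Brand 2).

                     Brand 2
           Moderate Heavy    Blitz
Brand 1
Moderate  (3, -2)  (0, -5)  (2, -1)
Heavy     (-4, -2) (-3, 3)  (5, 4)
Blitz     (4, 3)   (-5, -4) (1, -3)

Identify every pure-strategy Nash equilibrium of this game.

Pure-strategy Nash equilibria: (Heavy, Blitz), (Blitz, Moderate)

Mark each player's best response to every combination of opponents' strategies; a profile where every player is best-responding is a pure Nash equilibrium.
Brand 1 against Moderate: payoffs 3, -4, 4 → best response Blitz.
Brand 1 against Heavy: payoffs 0, -3, -5 → best response Moderate.
Brand 1 against Blitz: payoffs 2, 5, 1 → best response Heavy.
Brand 2 against Moderate: payoffs -2, -5, -1 → best response Blitz.
Brand 2 against Heavy: payoffs -2, 3, 4 → best response Blitz.
Brand 2 against Blitz: payoffs 3, -4, -3 → best response Moderate.
Mutual best responses: (Heavy, Blitz); (Blitz, Moderate).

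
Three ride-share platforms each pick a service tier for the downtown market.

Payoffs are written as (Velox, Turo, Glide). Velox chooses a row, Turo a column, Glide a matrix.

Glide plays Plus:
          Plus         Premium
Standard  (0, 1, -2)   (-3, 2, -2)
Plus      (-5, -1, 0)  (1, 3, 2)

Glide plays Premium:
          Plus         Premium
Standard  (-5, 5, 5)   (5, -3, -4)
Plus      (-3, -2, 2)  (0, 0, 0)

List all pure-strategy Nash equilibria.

Velox against (Plus, Plus): payoffs 0, -5 → best response Standard.
Velox against (Plus, Premium): payoffs -5, -3 → best response Plus.
Velox against (Premium, Plus): payoffs -3, 1 → best response Plus.
Velox against (Premium, Premium): payoffs 5, 0 → best response Standard.
Turo against (Standard, Plus): payoffs 1, 2 → best response Premium.
Turo against (Standard, Premium): payoffs 5, -3 → best response Plus.
Turo against (Plus, Plus): payoffs -1, 3 → best response Premium.
Turo against (Plus, Premium): payoffs -2, 0 → best response Premium.
Glide against (Standard, Plus): payoffs -2, 5 → best response Premium.
Glide against (Standard, Premium): payoffs -2, -4 → best response Plus.
Glide against (Plus, Plus): payoffs 0, 2 → best response Premium.
Glide against (Plus, Premium): payoffs 2, 0 → best response Plus.
Mutual best responses: (Plus, Premium, Plus).

The unique pure-strategy Nash equilibrium is (Plus, Premium, Plus).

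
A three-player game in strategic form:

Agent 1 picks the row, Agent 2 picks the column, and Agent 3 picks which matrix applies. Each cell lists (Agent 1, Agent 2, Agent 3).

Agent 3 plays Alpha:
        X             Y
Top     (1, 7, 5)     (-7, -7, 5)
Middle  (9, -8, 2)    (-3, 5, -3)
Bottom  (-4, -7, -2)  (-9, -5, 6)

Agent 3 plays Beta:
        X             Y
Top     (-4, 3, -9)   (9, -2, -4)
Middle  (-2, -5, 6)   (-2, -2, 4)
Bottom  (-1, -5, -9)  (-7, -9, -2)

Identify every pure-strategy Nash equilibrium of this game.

Agent 1 against (X, Alpha): payoffs 1, 9, -4 → best response Middle.
Agent 1 against (X, Beta): payoffs -4, -2, -1 → best response Bottom.
Agent 1 against (Y, Alpha): payoffs -7, -3, -9 → best response Middle.
Agent 1 against (Y, Beta): payoffs 9, -2, -7 → best response Top.
Agent 2 against (Top, Alpha): payoffs 7, -7 → best response X.
Agent 2 against (Top, Beta): payoffs 3, -2 → best response X.
Agent 2 against (Middle, Alpha): payoffs -8, 5 → best response Y.
Agent 2 against (Middle, Beta): payoffs -5, -2 → best response Y.
Agent 2 against (Bottom, Alpha): payoffs -7, -5 → best response Y.
Agent 2 against (Bottom, Beta): payoffs -5, -9 → best response X.
Agent 3 against (Top, X): payoffs 5, -9 → best response Alpha.
Agent 3 against (Top, Y): payoffs 5, -4 → best response Alpha.
Agent 3 against (Middle, X): payoffs 2, 6 → best response Beta.
Agent 3 against (Middle, Y): payoffs -3, 4 → best response Beta.
Agent 3 against (Bottom, X): payoffs -2, -9 → best response Alpha.
Agent 3 against (Bottom, Y): payoffs 6, -2 → best response Alpha.
No profile is a mutual best response for all players.

This game has no pure Nash equilibrium.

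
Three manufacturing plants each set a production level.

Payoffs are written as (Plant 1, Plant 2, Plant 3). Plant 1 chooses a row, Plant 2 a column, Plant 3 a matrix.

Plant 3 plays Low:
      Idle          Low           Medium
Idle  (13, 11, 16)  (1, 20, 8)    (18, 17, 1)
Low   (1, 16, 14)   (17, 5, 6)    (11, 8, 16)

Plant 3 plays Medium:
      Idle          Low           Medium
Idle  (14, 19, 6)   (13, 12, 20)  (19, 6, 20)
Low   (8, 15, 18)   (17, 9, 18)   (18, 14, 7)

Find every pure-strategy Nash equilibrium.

No pure-strategy Nash equilibrium.

Check each profile: it is a Nash equilibrium iff no player can strictly gain by switching unilaterally.
(Idle, Idle, Low): Plant 2 can switch to Low (11 → 20). Not NE.
(Idle, Idle, Medium): Plant 3 can switch to Low (6 → 16). Not NE.
(Idle, Low, Low): Plant 1 can switch to Low (1 → 17). Not NE.
(Idle, Low, Medium): Plant 1 can switch to Low (13 → 17). Not NE.
(Idle, Medium, Low): Plant 2 can switch to Low (17 → 20). Not NE.
(Idle, Medium, Medium): Plant 2 can switch to Idle (6 → 19). Not NE.
(Low, Idle, Low): Plant 1 can switch to Idle (1 → 13). Not NE.
(Low, Idle, Medium): Plant 1 can switch to Idle (8 → 14). Not NE.
(Low, Low, Low): Plant 2 can switch to Idle (5 → 16). Not NE.
(Low, Low, Medium): Plant 2 can switch to Idle (9 → 15). Not NE.
(The remaining 2 profiles each have a profitable deviation by the same check.)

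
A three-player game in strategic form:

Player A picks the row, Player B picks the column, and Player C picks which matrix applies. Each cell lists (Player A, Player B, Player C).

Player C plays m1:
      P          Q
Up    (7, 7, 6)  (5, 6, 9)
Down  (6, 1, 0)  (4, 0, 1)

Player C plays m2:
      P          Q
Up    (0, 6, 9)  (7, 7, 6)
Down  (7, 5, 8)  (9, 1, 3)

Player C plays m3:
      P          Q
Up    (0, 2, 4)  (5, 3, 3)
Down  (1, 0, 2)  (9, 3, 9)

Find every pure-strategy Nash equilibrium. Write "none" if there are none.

Player A against (P, m1): payoffs 7, 6 → best response Up.
Player A against (P, m2): payoffs 0, 7 → best response Down.
Player A against (P, m3): payoffs 0, 1 → best response Down.
Player A against (Q, m1): payoffs 5, 4 → best response Up.
Player A against (Q, m2): payoffs 7, 9 → best response Down.
Player A against (Q, m3): payoffs 5, 9 → best response Down.
Player B against (Up, m1): payoffs 7, 6 → best response P.
Player B against (Up, m2): payoffs 6, 7 → best response Q.
Player B against (Up, m3): payoffs 2, 3 → best response Q.
Player B against (Down, m1): payoffs 1, 0 → best response P.
Player B against (Down, m2): payoffs 5, 1 → best response P.
Player B against (Down, m3): payoffs 0, 3 → best response Q.
Player C against (Up, P): payoffs 6, 9, 4 → best response m2.
Player C against (Up, Q): payoffs 9, 6, 3 → best response m1.
Player C against (Down, P): payoffs 0, 8, 2 → best response m2.
Player C against (Down, Q): payoffs 1, 3, 9 → best response m3.
Mutual best responses: (Down, P, m2); (Down, Q, m3).

Pure-strategy Nash equilibria: (Down, P, m2); (Down, Q, m3)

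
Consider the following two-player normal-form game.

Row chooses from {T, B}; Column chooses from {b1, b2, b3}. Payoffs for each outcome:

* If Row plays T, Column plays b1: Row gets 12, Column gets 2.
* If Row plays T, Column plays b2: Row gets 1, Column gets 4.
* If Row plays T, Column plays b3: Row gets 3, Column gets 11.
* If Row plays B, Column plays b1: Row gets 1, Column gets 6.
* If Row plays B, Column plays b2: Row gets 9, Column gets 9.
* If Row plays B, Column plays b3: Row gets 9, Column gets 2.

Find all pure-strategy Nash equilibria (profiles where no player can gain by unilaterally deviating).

For each strategy profile, look for a profitable unilateral deviation.
(T, b1): Column can switch to b2 (2 → 4). Not NE.
(T, b2): Row can switch to B (1 → 9). Not NE.
(T, b3): Row can switch to B (3 → 9). Not NE.
(B, b1): Row can switch to T (1 → 12). Not NE.
(B, b2): Row gets 9, best alternative 1; Column gets 9, best alternative 6. No profitable deviation — NE.
(B, b3): Column can switch to b1 (2 → 6). Not NE.

Pure NE: (B, b2)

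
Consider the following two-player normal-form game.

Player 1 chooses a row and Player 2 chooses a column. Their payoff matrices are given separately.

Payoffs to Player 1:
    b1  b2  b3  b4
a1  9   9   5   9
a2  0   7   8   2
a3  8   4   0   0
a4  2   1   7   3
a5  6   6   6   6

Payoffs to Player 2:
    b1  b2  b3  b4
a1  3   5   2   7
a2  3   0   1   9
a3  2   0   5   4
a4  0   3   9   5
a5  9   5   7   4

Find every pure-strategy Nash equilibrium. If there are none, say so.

For each strategy profile, look for a profitable unilateral deviation.
(a1, b1): Player 2 can switch to b2 (3 → 5). Not NE.
(a1, b2): Player 2 can switch to b4 (5 → 7). Not NE.
(a1, b3): Player 1 can switch to a2 (5 → 8). Not NE.
(a1, b4): Player 1 gets 9, best alternative 6; Player 2 gets 7, best alternative 5. No profitable deviation — NE.
(a2, b1): Player 1 can switch to a1 (0 → 9). Not NE.
(a2, b2): Player 1 can switch to a1 (7 → 9). Not NE.
(a2, b3): Player 2 can switch to b1 (1 → 3). Not NE.
(The remaining 13 profiles each have a profitable deviation by the same check.)

(a1, b4)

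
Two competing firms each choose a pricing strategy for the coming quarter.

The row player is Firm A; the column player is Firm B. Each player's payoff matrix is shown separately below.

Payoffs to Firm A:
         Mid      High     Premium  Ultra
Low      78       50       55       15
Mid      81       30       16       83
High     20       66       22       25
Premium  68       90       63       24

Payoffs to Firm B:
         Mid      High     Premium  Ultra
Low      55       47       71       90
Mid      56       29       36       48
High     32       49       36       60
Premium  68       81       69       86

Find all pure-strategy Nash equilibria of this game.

Pure NE: (Mid, Mid)

For each strategy profile, look for a profitable unilateral deviation.
(Low, Mid): Firm A can switch to Mid (78 → 81). Not NE.
(Low, High): Firm A can switch to High (50 → 66). Not NE.
(Low, Premium): Firm A can switch to Premium (55 → 63). Not NE.
(Low, Ultra): Firm A can switch to Mid (15 → 83). Not NE.
(Mid, Mid): Firm A gets 81, best alternative 78; Firm B gets 56, best alternative 48. No profitable deviation — NE.
(Mid, High): Firm A can switch to Low (30 → 50). Not NE.
(Mid, Premium): Firm A can switch to Low (16 → 55). Not NE.
(Mid, Ultra): Firm B can switch to Mid (48 → 56). Not NE.
(High, Mid): Firm A can switch to Low (20 → 78). Not NE.
(High, High): Firm A can switch to Premium (66 → 90). Not NE.
(High, Premium): Firm A can switch to Low (22 → 55). Not NE.
(The remaining 5 profiles each have a profitable deviation by the same check.)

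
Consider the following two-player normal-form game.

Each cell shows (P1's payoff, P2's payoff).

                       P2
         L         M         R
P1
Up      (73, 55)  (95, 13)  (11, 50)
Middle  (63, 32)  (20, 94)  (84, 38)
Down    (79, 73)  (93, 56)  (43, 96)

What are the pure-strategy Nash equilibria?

none

(Up, L): P1 can switch to Down (73 → 79). Not NE.
(Up, M): P2 can switch to L (13 → 55). Not NE.
(Up, R): P1 can switch to Middle (11 → 84). Not NE.
(Middle, L): P1 can switch to Up (63 → 73). Not NE.
(Middle, M): P1 can switch to Up (20 → 95). Not NE.
(Middle, R): P2 can switch to M (38 → 94). Not NE.
(Down, L): P2 can switch to R (73 → 96). Not NE.
(Down, M): P1 can switch to Up (93 → 95). Not NE.
(Down, R): P1 can switch to Middle (43 → 84). Not NE.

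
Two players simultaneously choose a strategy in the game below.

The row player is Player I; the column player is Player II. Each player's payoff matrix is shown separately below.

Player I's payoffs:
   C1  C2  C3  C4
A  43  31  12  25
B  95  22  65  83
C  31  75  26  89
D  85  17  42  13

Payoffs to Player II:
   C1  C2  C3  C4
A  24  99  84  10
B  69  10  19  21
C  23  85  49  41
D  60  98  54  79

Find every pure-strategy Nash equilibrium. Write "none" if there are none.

(B, C1) and (C, C2)

(A, C1): Player I can switch to B (43 → 95). Not NE.
(A, C2): Player I can switch to C (31 → 75). Not NE.
(A, C3): Player I can switch to B (12 → 65). Not NE.
(A, C4): Player I can switch to B (25 → 83). Not NE.
(B, C1): Player I gets 95, best alternative 85; Player II gets 69, best alternative 21. No profitable deviation — NE.
(B, C2): Player I can switch to A (22 → 31). Not NE.
(B, C3): Player II can switch to C1 (19 → 69). Not NE.
(B, C4): Player I can switch to C (83 → 89). Not NE.
(C, C1): Player I can switch to A (31 → 43). Not NE.
(C, C2): Player I gets 75, best alternative 31; Player II gets 85, best alternative 49. No profitable deviation — NE.
(C, C3): Player I can switch to B (26 → 65). Not NE.
(C, C4): Player II can switch to C2 (41 → 85). Not NE.
(D, C1): Player I can switch to B (85 → 95). Not NE.
(D, C2): Player I can switch to A (17 → 31). Not NE.
(The remaining 2 profiles each have a profitable deviation by the same check.)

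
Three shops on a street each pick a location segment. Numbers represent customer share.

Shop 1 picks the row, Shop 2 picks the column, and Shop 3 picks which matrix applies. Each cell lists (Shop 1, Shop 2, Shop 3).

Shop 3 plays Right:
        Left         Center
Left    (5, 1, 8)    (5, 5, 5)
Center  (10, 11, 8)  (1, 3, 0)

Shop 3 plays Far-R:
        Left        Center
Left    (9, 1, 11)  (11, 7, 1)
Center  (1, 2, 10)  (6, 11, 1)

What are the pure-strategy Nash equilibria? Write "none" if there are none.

The unique pure-strategy Nash equilibrium is (Left, Center, Right).

(Left, Left, Right): Shop 1 can switch to Center (5 → 10). Not NE.
(Left, Left, Far-R): Shop 2 can switch to Center (1 → 7). Not NE.
(Left, Center, Right): Shop 1 gets 5, best alternative 1; Shop 2 gets 5, best alternative 1; Shop 3 gets 5, best alternative 1. No profitable deviation — NE.
(Left, Center, Far-R): Shop 3 can switch to Right (1 → 5). Not NE.
(Center, Left, Right): Shop 3 can switch to Far-R (8 → 10). Not NE.
(Center, Left, Far-R): Shop 1 can switch to Left (1 → 9). Not NE.
(Center, Center, Right): Shop 1 can switch to Left (1 → 5). Not NE.
(Center, Center, Far-R): Shop 1 can switch to Left (6 → 11). Not NE.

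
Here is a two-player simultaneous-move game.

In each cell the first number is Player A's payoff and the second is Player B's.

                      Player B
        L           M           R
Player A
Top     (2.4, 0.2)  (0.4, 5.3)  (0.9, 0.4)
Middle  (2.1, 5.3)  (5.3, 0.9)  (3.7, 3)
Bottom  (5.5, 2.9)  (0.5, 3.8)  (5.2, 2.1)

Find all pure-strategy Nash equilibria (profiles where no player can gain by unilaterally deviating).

Player A against L: payoffs 2.4, 2.1, 5.5 → best response Bottom.
Player A against M: payoffs 0.4, 5.3, 0.5 → best response Middle.
Player A against R: payoffs 0.9, 3.7, 5.2 → best response Bottom.
Player B against Top: payoffs 0.2, 5.3, 0.4 → best response M.
Player B against Middle: payoffs 5.3, 0.9, 3 → best response L.
Player B against Bottom: payoffs 2.9, 3.8, 2.1 → best response M.
No profile is a mutual best response for all players.

There is no pure-strategy Nash equilibrium.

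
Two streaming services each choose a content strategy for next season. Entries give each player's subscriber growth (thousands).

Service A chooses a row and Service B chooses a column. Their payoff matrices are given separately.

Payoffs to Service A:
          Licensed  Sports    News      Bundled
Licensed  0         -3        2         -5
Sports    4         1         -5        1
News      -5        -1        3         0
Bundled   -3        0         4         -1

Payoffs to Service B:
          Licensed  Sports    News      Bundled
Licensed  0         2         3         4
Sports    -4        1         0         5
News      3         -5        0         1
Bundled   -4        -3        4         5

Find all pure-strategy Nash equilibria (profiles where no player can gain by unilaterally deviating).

Pure NE: (Sports, Bundled)

(Licensed, Licensed): Service A can switch to Sports (0 → 4). Not NE.
(Licensed, Sports): Service A can switch to Sports (-3 → 1). Not NE.
(Licensed, News): Service A can switch to News (2 → 3). Not NE.
(Licensed, Bundled): Service A can switch to Sports (-5 → 1). Not NE.
(Sports, Licensed): Service B can switch to Sports (-4 → 1). Not NE.
(Sports, Sports): Service B can switch to Bundled (1 → 5). Not NE.
(Sports, News): Service A can switch to Licensed (-5 → 2). Not NE.
(Sports, Bundled): Service A gets 1, best alternative 0; Service B gets 5, best alternative 1. No profitable deviation — NE.
(News, Licensed): Service A can switch to Licensed (-5 → 0). Not NE.
(News, Sports): Service A can switch to Sports (-1 → 1). Not NE.
(News, News): Service A can switch to Bundled (3 → 4). Not NE.
(News, Bundled): Service A can switch to Sports (0 → 1). Not NE.
(Bundled, Licensed): Service A can switch to Licensed (-3 → 0). Not NE.
(The remaining 3 profiles each have a profitable deviation by the same check.)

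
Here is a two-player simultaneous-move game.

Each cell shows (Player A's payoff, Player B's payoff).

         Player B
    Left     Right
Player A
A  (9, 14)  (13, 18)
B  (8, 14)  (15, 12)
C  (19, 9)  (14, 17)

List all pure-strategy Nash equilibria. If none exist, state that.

Player A against Left: payoffs 9, 8, 19 → best response C.
Player A against Right: payoffs 13, 15, 14 → best response B.
Player B against A: payoffs 14, 18 → best response Right.
Player B against B: payoffs 14, 12 → best response Left.
Player B against C: payoffs 9, 17 → best response Right.
No profile is a mutual best response for all players.

This game has no pure Nash equilibrium.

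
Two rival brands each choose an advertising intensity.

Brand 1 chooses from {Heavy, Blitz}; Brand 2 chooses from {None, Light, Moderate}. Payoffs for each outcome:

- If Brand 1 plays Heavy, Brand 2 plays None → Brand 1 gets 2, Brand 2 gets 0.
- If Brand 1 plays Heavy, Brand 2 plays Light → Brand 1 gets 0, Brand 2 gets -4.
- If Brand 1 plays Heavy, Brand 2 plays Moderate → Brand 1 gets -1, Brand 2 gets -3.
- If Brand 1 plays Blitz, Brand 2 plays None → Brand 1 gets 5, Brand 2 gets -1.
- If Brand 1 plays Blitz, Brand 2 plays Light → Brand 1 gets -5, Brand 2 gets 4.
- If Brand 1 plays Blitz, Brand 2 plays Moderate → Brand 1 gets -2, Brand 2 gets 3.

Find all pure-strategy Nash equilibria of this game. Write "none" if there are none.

(Heavy, None): Brand 1 can switch to Blitz (2 → 5). Not NE.
(Heavy, Light): Brand 2 can switch to None (-4 → 0). Not NE.
(Heavy, Moderate): Brand 2 can switch to None (-3 → 0). Not NE.
(Blitz, None): Brand 2 can switch to Light (-1 → 4). Not NE.
(Blitz, Light): Brand 1 can switch to Heavy (-5 → 0). Not NE.
(Blitz, Moderate): Brand 1 can switch to Heavy (-2 → -1). Not NE.

There is no pure-strategy Nash equilibrium.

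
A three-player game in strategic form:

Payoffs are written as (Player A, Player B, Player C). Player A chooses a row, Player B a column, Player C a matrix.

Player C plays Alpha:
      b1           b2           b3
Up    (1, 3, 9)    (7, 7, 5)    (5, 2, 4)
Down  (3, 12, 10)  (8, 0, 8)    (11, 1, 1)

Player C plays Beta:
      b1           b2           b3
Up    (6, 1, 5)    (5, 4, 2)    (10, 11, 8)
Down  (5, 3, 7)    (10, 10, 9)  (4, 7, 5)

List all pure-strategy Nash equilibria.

Player A against (b1, Alpha): payoffs 1, 3 → best response Down.
Player A against (b1, Beta): payoffs 6, 5 → best response Up.
Player A against (b2, Alpha): payoffs 7, 8 → best response Down.
Player A against (b2, Beta): payoffs 5, 10 → best response Down.
Player A against (b3, Alpha): payoffs 5, 11 → best response Down.
Player A against (b3, Beta): payoffs 10, 4 → best response Up.
Player B against (Up, Alpha): payoffs 3, 7, 2 → best response b2.
Player B against (Up, Beta): payoffs 1, 4, 11 → best response b3.
Player B against (Down, Alpha): payoffs 12, 0, 1 → best response b1.
Player B against (Down, Beta): payoffs 3, 10, 7 → best response b2.
Player C against (Up, b1): payoffs 9, 5 → best response Alpha.
Player C against (Up, b2): payoffs 5, 2 → best response Alpha.
Player C against (Up, b3): payoffs 4, 8 → best response Beta.
Player C against (Down, b1): payoffs 10, 7 → best response Alpha.
Player C against (Down, b2): payoffs 8, 9 → best response Beta.
Player C against (Down, b3): payoffs 1, 5 → best response Beta.
Mutual best responses: (Up, b3, Beta); (Down, b1, Alpha); (Down, b2, Beta).

(Up, b3, Beta), (Down, b1, Alpha), (Down, b2, Beta)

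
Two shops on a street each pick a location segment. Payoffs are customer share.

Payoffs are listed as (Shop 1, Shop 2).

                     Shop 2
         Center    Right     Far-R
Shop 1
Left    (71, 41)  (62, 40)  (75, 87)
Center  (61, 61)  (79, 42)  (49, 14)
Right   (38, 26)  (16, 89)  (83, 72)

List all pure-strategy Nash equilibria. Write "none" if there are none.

Shop 1 against Center: payoffs 71, 61, 38 → best response Left.
Shop 1 against Right: payoffs 62, 79, 16 → best response Center.
Shop 1 against Far-R: payoffs 75, 49, 83 → best response Right.
Shop 2 against Left: payoffs 41, 40, 87 → best response Far-R.
Shop 2 against Center: payoffs 61, 42, 14 → best response Center.
Shop 2 against Right: payoffs 26, 89, 72 → best response Right.
No profile is a mutual best response for all players.

This game has no pure Nash equilibrium.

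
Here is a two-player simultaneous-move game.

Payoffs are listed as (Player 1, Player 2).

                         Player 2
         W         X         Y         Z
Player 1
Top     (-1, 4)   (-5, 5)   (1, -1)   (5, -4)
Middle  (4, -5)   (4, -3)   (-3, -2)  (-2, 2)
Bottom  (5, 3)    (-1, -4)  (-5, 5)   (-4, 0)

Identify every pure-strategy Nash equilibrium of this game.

No pure-strategy Nash equilibrium.

Player 1 against W: payoffs -1, 4, 5 → best response Bottom.
Player 1 against X: payoffs -5, 4, -1 → best response Middle.
Player 1 against Y: payoffs 1, -3, -5 → best response Top.
Player 1 against Z: payoffs 5, -2, -4 → best response Top.
Player 2 against Top: payoffs 4, 5, -1, -4 → best response X.
Player 2 against Middle: payoffs -5, -3, -2, 2 → best response Z.
Player 2 against Bottom: payoffs 3, -4, 5, 0 → best response Y.
No profile is a mutual best response for all players.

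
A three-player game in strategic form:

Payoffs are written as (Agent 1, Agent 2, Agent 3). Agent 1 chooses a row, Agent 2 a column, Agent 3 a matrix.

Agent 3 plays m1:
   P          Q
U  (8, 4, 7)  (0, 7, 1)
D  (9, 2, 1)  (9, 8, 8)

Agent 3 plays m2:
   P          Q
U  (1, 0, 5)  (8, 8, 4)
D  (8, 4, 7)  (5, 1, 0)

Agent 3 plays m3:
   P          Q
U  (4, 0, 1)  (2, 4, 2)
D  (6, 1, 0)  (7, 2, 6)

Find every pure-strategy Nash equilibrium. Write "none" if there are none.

The pure Nash equilibria are (U, Q, m2); (D, P, m2); (D, Q, m1).

Mark each player's best response to every combination of opponents' strategies; a profile where every player is best-responding is a pure Nash equilibrium.
Agent 1 against (P, m1): payoffs 8, 9 → best response D.
Agent 1 against (P, m2): payoffs 1, 8 → best response D.
Agent 1 against (P, m3): payoffs 4, 6 → best response D.
Agent 1 against (Q, m1): payoffs 0, 9 → best response D.
Agent 1 against (Q, m2): payoffs 8, 5 → best response U.
Agent 1 against (Q, m3): payoffs 2, 7 → best response D.
Agent 2 against (U, m1): payoffs 4, 7 → best response Q.
Agent 2 against (U, m2): payoffs 0, 8 → best response Q.
Agent 2 against (U, m3): payoffs 0, 4 → best response Q.
Agent 2 against (D, m1): payoffs 2, 8 → best response Q.
Agent 2 against (D, m2): payoffs 4, 1 → best response P.
Agent 2 against (D, m3): payoffs 1, 2 → best response Q.
Agent 3 against (U, P): payoffs 7, 5, 1 → best response m1.
Agent 3 against (U, Q): payoffs 1, 4, 2 → best response m2.
Agent 3 against (D, P): payoffs 1, 7, 0 → best response m2.
Agent 3 against (D, Q): payoffs 8, 0, 6 → best response m1.
Mutual best responses: (U, Q, m2); (D, P, m2); (D, Q, m1).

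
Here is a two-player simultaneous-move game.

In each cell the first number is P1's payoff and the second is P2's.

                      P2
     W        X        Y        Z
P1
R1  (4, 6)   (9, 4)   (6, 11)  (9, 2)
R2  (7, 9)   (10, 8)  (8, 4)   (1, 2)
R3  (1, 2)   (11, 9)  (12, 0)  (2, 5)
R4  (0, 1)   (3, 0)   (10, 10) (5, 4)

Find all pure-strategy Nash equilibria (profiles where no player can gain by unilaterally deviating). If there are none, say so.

Pure-strategy Nash equilibria: (R2, W); (R3, X)

P1 against W: payoffs 4, 7, 1, 0 → best response R2.
P1 against X: payoffs 9, 10, 11, 3 → best response R3.
P1 against Y: payoffs 6, 8, 12, 10 → best response R3.
P1 against Z: payoffs 9, 1, 2, 5 → best response R1.
P2 against R1: payoffs 6, 4, 11, 2 → best response Y.
P2 against R2: payoffs 9, 8, 4, 2 → best response W.
P2 against R3: payoffs 2, 9, 0, 5 → best response X.
P2 against R4: payoffs 1, 0, 10, 4 → best response Y.
Mutual best responses: (R2, W); (R3, X).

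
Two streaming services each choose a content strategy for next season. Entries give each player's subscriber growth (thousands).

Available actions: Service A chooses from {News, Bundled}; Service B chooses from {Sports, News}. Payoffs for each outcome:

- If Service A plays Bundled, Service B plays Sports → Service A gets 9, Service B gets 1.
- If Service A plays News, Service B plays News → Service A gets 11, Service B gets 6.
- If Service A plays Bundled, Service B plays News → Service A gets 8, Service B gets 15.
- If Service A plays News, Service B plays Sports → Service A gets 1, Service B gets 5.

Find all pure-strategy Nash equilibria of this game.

Service A against Sports: payoffs 1, 9 → best response Bundled.
Service A against News: payoffs 11, 8 → best response News.
Service B against News: payoffs 5, 6 → best response News.
Service B against Bundled: payoffs 1, 15 → best response News.
Mutual best responses: (News, News).

The unique pure-strategy Nash equilibrium is (News, News).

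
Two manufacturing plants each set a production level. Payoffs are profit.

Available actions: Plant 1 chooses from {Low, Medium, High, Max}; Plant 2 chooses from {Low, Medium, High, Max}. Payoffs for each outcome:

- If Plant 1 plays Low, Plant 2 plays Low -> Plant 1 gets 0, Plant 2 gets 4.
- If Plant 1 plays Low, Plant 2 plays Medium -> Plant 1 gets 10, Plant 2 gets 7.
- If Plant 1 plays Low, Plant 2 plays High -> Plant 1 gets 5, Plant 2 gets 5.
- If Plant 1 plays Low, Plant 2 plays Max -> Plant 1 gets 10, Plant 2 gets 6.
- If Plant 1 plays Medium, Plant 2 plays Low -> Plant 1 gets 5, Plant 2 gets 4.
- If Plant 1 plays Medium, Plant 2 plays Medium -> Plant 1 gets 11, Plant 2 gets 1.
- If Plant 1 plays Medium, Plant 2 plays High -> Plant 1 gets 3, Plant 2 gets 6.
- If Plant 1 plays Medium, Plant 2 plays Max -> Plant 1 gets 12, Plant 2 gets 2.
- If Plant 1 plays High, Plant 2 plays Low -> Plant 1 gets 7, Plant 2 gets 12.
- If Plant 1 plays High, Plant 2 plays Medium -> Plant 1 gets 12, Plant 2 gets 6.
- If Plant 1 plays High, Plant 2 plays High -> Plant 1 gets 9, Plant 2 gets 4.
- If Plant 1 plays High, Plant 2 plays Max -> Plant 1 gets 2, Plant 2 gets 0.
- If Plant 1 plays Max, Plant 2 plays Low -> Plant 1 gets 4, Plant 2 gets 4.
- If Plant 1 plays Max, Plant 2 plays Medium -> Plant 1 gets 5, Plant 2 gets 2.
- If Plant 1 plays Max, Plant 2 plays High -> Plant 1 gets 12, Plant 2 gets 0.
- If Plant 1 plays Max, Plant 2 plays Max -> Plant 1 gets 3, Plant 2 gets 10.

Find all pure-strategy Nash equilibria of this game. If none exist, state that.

(Low, Low): Plant 1 can switch to Medium (0 → 5). Not NE.
(Low, Medium): Plant 1 can switch to Medium (10 → 11). Not NE.
(Low, High): Plant 1 can switch to High (5 → 9). Not NE.
(Low, Max): Plant 1 can switch to Medium (10 → 12). Not NE.
(Medium, Low): Plant 1 can switch to High (5 → 7). Not NE.
(Medium, Medium): Plant 1 can switch to High (11 → 12). Not NE.
(High, Low): Plant 1 gets 7, best alternative 5; Plant 2 gets 12, best alternative 6. No profitable deviation — NE.
(The remaining 9 profiles each have a profitable deviation by the same check.)

The unique pure-strategy Nash equilibrium is (High, Low).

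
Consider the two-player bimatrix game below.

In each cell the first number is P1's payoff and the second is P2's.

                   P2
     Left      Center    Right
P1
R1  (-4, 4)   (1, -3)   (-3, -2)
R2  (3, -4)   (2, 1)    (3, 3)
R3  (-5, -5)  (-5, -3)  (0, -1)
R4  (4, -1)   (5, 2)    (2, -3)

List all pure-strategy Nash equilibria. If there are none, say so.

For each player, find the best response to each opponent profile; mutual best responses are the pure NE.
P1 against Left: payoffs -4, 3, -5, 4 → best response R4.
P1 against Center: payoffs 1, 2, -5, 5 → best response R4.
P1 against Right: payoffs -3, 3, 0, 2 → best response R2.
P2 against R1: payoffs 4, -3, -2 → best response Left.
P2 against R2: payoffs -4, 1, 3 → best response Right.
P2 against R3: payoffs -5, -3, -1 → best response Right.
P2 against R4: payoffs -1, 2, -3 → best response Center.
Mutual best responses: (R2, Right); (R4, Center).

The pure Nash equilibria are (R2, Right) and (R4, Center).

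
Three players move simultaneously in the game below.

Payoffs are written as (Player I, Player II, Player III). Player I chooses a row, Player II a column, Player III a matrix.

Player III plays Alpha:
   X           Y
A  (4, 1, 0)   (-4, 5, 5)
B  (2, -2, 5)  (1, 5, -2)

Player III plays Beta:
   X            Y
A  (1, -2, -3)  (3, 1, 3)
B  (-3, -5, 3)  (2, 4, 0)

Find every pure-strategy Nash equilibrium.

There is no pure-strategy Nash equilibrium.

For each strategy profile, look for a profitable unilateral deviation.
(A, X, Alpha): Player II can switch to Y (1 → 5). Not NE.
(A, X, Beta): Player II can switch to Y (-2 → 1). Not NE.
(A, Y, Alpha): Player I can switch to B (-4 → 1). Not NE.
(A, Y, Beta): Player III can switch to Alpha (3 → 5). Not NE.
(B, X, Alpha): Player I can switch to A (2 → 4). Not NE.
(B, X, Beta): Player I can switch to A (-3 → 1). Not NE.
(B, Y, Alpha): Player III can switch to Beta (-2 → 0). Not NE.
(B, Y, Beta): Player I can switch to A (2 → 3). Not NE.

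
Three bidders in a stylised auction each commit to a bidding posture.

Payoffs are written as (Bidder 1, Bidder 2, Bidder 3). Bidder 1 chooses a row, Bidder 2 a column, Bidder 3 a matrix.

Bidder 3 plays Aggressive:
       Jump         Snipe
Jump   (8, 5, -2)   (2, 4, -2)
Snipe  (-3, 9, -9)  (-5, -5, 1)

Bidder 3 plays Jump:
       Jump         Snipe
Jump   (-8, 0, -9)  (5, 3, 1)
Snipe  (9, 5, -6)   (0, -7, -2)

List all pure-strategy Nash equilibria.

(Jump, Jump, Aggressive): Bidder 1 gets 8, best alternative -3; Bidder 2 gets 5, best alternative 4; Bidder 3 gets -2, best alternative -9. No profitable deviation — NE.
(Jump, Jump, Jump): Bidder 1 can switch to Snipe (-8 → 9). Not NE.
(Jump, Snipe, Aggressive): Bidder 2 can switch to Jump (4 → 5). Not NE.
(Jump, Snipe, Jump): Bidder 1 gets 5, best alternative 0; Bidder 2 gets 3, best alternative 0; Bidder 3 gets 1, best alternative -2. No profitable deviation — NE.
(Snipe, Jump, Aggressive): Bidder 1 can switch to Jump (-3 → 8). Not NE.
(Snipe, Jump, Jump): Bidder 1 gets 9, best alternative -8; Bidder 2 gets 5, best alternative -7; Bidder 3 gets -6, best alternative -9. No profitable deviation — NE.
(Snipe, Snipe, Aggressive): Bidder 1 can switch to Jump (-5 → 2). Not NE.
(Snipe, Snipe, Jump): Bidder 1 can switch to Jump (0 → 5). Not NE.

(Jump, Jump, Aggressive) and (Jump, Snipe, Jump) and (Snipe, Jump, Jump)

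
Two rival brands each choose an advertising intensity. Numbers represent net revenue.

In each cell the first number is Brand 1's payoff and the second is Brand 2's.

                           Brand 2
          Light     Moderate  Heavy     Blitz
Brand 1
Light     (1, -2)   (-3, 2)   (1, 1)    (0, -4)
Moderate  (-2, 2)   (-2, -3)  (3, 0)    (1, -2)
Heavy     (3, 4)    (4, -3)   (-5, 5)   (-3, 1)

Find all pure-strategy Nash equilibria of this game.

For each strategy profile, look for a profitable unilateral deviation.
(Light, Light): Brand 1 can switch to Heavy (1 → 3). Not NE.
(Light, Moderate): Brand 1 can switch to Moderate (-3 → -2). Not NE.
(Light, Heavy): Brand 1 can switch to Moderate (1 → 3). Not NE.
(Light, Blitz): Brand 1 can switch to Moderate (0 → 1). Not NE.
(Moderate, Light): Brand 1 can switch to Light (-2 → 1). Not NE.
(Moderate, Moderate): Brand 1 can switch to Heavy (-2 → 4). Not NE.
(Moderate, Heavy): Brand 2 can switch to Light (0 → 2). Not NE.
(Moderate, Blitz): Brand 2 can switch to Light (-2 → 2). Not NE.
(Heavy, Light): Brand 2 can switch to Heavy (4 → 5). Not NE.
(Heavy, Moderate): Brand 2 can switch to Light (-3 → 4). Not NE.
(Heavy, Heavy): Brand 1 can switch to Light (-5 → 1). Not NE.
(Heavy, Blitz): Brand 1 can switch to Light (-3 → 0). Not NE.

No pure-strategy Nash equilibrium.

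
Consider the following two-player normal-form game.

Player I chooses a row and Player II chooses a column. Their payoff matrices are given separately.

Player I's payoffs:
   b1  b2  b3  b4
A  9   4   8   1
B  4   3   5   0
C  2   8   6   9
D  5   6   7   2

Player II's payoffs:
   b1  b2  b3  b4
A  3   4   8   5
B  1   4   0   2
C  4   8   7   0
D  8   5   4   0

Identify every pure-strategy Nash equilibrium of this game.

For each player, find the best response to each opponent profile; mutual best responses are the pure NE.
Player I against b1: payoffs 9, 4, 2, 5 → best response A.
Player I against b2: payoffs 4, 3, 8, 6 → best response C.
Player I against b3: payoffs 8, 5, 6, 7 → best response A.
Player I against b4: payoffs 1, 0, 9, 2 → best response C.
Player II against A: payoffs 3, 4, 8, 5 → best response b3.
Player II against B: payoffs 1, 4, 0, 2 → best response b2.
Player II against C: payoffs 4, 8, 7, 0 → best response b2.
Player II against D: payoffs 8, 5, 4, 0 → best response b1.
Mutual best responses: (A, b3); (C, b2).

(A, b3) and (C, b2)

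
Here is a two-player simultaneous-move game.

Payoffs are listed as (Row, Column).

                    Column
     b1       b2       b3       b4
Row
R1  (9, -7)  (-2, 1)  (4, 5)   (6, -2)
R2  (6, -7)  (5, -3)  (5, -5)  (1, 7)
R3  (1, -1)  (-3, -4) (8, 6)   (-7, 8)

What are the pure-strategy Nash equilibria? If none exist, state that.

Row against b1: payoffs 9, 6, 1 → best response R1.
Row against b2: payoffs -2, 5, -3 → best response R2.
Row against b3: payoffs 4, 5, 8 → best response R3.
Row against b4: payoffs 6, 1, -7 → best response R1.
Column against R1: payoffs -7, 1, 5, -2 → best response b3.
Column against R2: payoffs -7, -3, -5, 7 → best response b4.
Column against R3: payoffs -1, -4, 6, 8 → best response b4.
No profile is a mutual best response for all players.

No pure-strategy Nash equilibrium.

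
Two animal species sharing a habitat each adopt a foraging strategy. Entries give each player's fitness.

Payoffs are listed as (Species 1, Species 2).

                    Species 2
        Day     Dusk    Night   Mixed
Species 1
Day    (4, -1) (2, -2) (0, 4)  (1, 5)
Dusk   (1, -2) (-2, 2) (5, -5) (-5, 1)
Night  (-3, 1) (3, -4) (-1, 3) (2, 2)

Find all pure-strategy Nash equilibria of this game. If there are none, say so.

none

Check each profile: it is a Nash equilibrium iff no player can strictly gain by switching unilaterally.
(Day, Day): Species 2 can switch to Night (-1 → 4). Not NE.
(Day, Dusk): Species 1 can switch to Night (2 → 3). Not NE.
(Day, Night): Species 1 can switch to Dusk (0 → 5). Not NE.
(Day, Mixed): Species 1 can switch to Night (1 → 2). Not NE.
(Dusk, Day): Species 1 can switch to Day (1 → 4). Not NE.
(Dusk, Dusk): Species 1 can switch to Day (-2 → 2). Not NE.
(Dusk, Night): Species 2 can switch to Day (-5 → -2). Not NE.
(Dusk, Mixed): Species 1 can switch to Day (-5 → 1). Not NE.
(Night, Day): Species 1 can switch to Day (-3 → 4). Not NE.
(Night, Dusk): Species 2 can switch to Day (-4 → 1). Not NE.
(Night, Night): Species 1 can switch to Day (-1 → 0). Not NE.
(Night, Mixed): Species 2 can switch to Night (2 → 3). Not NE.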